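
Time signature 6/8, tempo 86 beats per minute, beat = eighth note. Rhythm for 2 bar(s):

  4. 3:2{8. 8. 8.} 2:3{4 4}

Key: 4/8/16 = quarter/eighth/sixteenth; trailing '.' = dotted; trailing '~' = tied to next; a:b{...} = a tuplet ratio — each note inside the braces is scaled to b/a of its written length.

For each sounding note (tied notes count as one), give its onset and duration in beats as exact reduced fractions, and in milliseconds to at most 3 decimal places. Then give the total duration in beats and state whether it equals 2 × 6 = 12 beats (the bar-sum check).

1) 0.0ms=0b +2093.023ms=3b
2) 2093.023ms=3b +697.674ms=1b
3) 2790.698ms=4b +697.674ms=1b
4) 3488.372ms=5b +697.674ms=1b
5) 4186.047ms=6b +2093.023ms=3b
6) 6279.07ms=9b +2093.023ms=3b
Σ=12b of 12 (86bpm 6/8) — PASS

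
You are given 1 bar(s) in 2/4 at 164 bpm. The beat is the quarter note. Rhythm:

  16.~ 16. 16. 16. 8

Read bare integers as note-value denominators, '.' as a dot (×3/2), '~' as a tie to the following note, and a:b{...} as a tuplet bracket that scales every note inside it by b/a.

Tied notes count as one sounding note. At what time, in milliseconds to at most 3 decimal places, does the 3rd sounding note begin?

1. 0.0ms @ 0 + 274.39ms (3/4)
2. 274.39ms @ 3/4 + 137.195ms (3/8)
3. 411.585ms @ 9/8 + 137.195ms (3/8)
4. 548.78ms @ 3/2 + 182.927ms (1/2)

note 3 onset = 9/8b = 411.585ms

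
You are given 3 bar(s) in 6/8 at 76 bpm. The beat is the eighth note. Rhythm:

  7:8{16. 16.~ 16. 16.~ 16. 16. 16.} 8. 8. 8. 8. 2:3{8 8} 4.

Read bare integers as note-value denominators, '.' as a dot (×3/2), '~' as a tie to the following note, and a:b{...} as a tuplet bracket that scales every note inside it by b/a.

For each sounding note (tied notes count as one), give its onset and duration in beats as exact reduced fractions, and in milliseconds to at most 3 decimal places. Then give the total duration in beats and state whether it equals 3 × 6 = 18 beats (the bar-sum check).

1) 0.0ms=0b +676.692ms=6/7b
2) 676.692ms=6/7b +1353.383ms=12/7b
3) 2030.075ms=18/7b +1353.383ms=12/7b
4) 3383.459ms=30/7b +676.692ms=6/7b
5) 4060.15ms=36/7b +676.692ms=6/7b
6) 4736.842ms=6b +1184.211ms=3/2b
7) 5921.053ms=15/2b +1184.211ms=3/2b
8) 7105.263ms=9b +1184.211ms=3/2b
9) 8289.474ms=21/2b +1184.211ms=3/2b
10) 9473.684ms=12b +1184.211ms=3/2b
11) 10657.895ms=27/2b +1184.211ms=3/2b
12) 11842.105ms=15b +2368.421ms=3b
Σ=18b of 18 (76bpm 6/8) — PASS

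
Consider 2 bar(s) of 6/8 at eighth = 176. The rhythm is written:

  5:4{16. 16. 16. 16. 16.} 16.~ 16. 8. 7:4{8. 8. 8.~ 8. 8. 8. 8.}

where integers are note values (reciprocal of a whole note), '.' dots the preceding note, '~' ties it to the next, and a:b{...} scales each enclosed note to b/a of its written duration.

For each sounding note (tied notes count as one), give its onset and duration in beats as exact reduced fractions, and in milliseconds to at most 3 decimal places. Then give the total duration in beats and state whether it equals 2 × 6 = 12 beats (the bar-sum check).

1) 0.0ms=0b +204.545ms=3/5b
2) 204.545ms=3/5b +204.545ms=3/5b
3) 409.091ms=6/5b +204.545ms=3/5b
4) 613.636ms=9/5b +204.545ms=3/5b
5) 818.182ms=12/5b +204.545ms=3/5b
6) 1022.727ms=3b +511.364ms=3/2b
7) 1534.091ms=9/2b +511.364ms=3/2b
8) 2045.455ms=6b +292.208ms=6/7b
9) 2337.662ms=48/7b +292.208ms=6/7b
10) 2629.87ms=54/7b +584.416ms=12/7b
11) 3214.286ms=66/7b +292.208ms=6/7b
12) 3506.494ms=72/7b +292.208ms=6/7b
13) 3798.701ms=78/7b +292.208ms=6/7b
Σ=12b of 12 (176bpm 6/8) — PASS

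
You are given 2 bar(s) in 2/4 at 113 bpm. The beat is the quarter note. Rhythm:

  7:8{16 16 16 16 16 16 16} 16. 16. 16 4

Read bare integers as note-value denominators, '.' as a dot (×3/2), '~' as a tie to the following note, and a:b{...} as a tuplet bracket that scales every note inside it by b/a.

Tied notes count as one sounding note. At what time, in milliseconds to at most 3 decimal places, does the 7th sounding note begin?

1. 0.0ms @ 0 + 151.707ms (2/7)
2. 151.707ms @ 2/7 + 151.707ms (2/7)
3. 303.413ms @ 4/7 + 151.707ms (2/7)
4. 455.12ms @ 6/7 + 151.707ms (2/7)
5. 606.827ms @ 8/7 + 151.707ms (2/7)
6. 758.534ms @ 10/7 + 151.707ms (2/7)
7. 910.24ms @ 12/7 + 151.707ms (2/7)
8. 1061.947ms @ 2 + 199.115ms (3/8)
9. 1261.062ms @ 19/8 + 199.115ms (3/8)
10. 1460.177ms @ 11/4 + 132.743ms (1/4)
11. 1592.92ms @ 3 + 530.973ms (1)

note 7 onset = 12/7b = 910.24ms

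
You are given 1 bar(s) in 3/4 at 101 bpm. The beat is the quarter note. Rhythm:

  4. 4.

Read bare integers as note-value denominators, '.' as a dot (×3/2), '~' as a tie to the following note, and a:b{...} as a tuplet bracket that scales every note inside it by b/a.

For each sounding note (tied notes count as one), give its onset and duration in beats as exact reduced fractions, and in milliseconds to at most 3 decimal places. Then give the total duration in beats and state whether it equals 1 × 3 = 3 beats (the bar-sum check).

1) 0.0ms=0b +891.089ms=3/2b
2) 891.089ms=3/2b +891.089ms=3/2b
Σ=3b of 3 (101bpm 3/4) — PASS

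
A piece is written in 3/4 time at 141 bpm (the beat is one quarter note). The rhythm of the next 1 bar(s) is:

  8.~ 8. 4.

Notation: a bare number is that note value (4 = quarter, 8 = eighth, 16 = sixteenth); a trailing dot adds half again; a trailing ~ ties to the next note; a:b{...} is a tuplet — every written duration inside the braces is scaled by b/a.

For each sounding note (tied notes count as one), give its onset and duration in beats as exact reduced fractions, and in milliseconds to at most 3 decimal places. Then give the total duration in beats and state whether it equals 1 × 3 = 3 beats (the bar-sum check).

1) 0.0ms=0b +638.298ms=3/2b
2) 638.298ms=3/2b +638.298ms=3/2b
Σ=3b of 3 (141bpm 3/4) — PASS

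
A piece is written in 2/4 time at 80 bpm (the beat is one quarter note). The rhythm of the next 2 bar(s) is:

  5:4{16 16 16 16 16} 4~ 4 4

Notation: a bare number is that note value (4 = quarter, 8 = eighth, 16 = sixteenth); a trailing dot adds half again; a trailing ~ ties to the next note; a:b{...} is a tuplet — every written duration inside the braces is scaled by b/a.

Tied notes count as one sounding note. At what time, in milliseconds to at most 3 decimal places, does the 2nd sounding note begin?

note 2 onset = 1/5b = 150.0ms

1. 0.0ms @ 0 + 150.0ms (1/5)
2. 150.0ms @ 1/5 + 150.0ms (1/5)
3. 300.0ms @ 2/5 + 150.0ms (1/5)
4. 450.0ms @ 3/5 + 150.0ms (1/5)
5. 600.0ms @ 4/5 + 150.0ms (1/5)
6. 750.0ms @ 1 + 1500.0ms (2)
7. 2250.0ms @ 3 + 750.0ms (1)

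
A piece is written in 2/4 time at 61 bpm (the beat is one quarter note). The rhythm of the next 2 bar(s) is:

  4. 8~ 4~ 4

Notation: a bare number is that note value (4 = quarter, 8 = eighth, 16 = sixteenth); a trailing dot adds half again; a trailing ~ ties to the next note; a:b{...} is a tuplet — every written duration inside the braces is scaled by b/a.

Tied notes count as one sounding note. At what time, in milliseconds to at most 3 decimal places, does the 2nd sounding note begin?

1. 0.0ms @ 0 + 1475.41ms (3/2)
2. 1475.41ms @ 3/2 + 2459.016ms (5/2)

note 2 onset = 3/2b = 1475.41ms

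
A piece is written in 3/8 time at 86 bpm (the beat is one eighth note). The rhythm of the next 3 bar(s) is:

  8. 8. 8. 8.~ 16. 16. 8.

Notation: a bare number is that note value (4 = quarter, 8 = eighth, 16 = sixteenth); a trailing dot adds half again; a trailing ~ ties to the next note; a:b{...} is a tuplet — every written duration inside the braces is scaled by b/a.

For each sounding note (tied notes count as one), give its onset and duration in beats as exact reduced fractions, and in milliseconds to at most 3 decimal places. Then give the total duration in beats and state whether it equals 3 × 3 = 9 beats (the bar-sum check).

1) 0.0ms=0b +1046.512ms=3/2b
2) 1046.512ms=3/2b +1046.512ms=3/2b
3) 2093.023ms=3b +1046.512ms=3/2b
4) 3139.535ms=9/2b +1569.767ms=9/4b
5) 4709.302ms=27/4b +523.256ms=3/4b
6) 5232.558ms=15/2b +1046.512ms=3/2b
Σ=9b of 9 (86bpm 3/8) — PASS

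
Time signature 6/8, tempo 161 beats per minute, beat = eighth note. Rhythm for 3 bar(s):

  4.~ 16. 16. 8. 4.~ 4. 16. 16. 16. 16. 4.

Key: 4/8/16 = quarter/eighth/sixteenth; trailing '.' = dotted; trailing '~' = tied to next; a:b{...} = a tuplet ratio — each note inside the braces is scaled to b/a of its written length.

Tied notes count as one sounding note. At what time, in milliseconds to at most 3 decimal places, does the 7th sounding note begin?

note 7 onset = 27/2b = 5031.056ms

1. 0.0ms @ 0 + 1397.516ms (15/4)
2. 1397.516ms @ 15/4 + 279.503ms (3/4)
3. 1677.019ms @ 9/2 + 559.006ms (3/2)
4. 2236.025ms @ 6 + 2236.025ms (6)
5. 4472.05ms @ 12 + 279.503ms (3/4)
6. 4751.553ms @ 51/4 + 279.503ms (3/4)
7. 5031.056ms @ 27/2 + 279.503ms (3/4)
8. 5310.559ms @ 57/4 + 279.503ms (3/4)
9. 5590.062ms @ 15 + 1118.012ms (3)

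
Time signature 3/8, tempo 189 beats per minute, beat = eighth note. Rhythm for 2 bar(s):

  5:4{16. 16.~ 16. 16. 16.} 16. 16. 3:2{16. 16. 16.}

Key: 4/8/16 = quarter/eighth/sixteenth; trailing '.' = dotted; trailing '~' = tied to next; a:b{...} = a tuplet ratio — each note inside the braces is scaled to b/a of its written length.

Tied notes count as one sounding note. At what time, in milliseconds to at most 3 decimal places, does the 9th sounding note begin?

1. 0.0ms @ 0 + 190.476ms (3/5)
2. 190.476ms @ 3/5 + 380.952ms (6/5)
3. 571.429ms @ 9/5 + 190.476ms (3/5)
4. 761.905ms @ 12/5 + 190.476ms (3/5)
5. 952.381ms @ 3 + 238.095ms (3/4)
6. 1190.476ms @ 15/4 + 238.095ms (3/4)
7. 1428.571ms @ 9/2 + 158.73ms (1/2)
8. 1587.302ms @ 5 + 158.73ms (1/2)
9. 1746.032ms @ 11/2 + 158.73ms (1/2)

note 9 onset = 11/2b = 1746.032ms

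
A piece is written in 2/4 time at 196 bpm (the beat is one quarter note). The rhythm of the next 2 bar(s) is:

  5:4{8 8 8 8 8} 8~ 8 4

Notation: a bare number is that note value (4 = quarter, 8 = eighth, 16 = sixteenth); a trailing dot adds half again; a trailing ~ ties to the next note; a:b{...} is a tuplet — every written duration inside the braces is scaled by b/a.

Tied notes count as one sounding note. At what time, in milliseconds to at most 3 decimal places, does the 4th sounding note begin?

note 4 onset = 6/5b = 367.347ms

1. 0.0ms @ 0 + 122.449ms (2/5)
2. 122.449ms @ 2/5 + 122.449ms (2/5)
3. 244.898ms @ 4/5 + 122.449ms (2/5)
4. 367.347ms @ 6/5 + 122.449ms (2/5)
5. 489.796ms @ 8/5 + 122.449ms (2/5)
6. 612.245ms @ 2 + 306.122ms (1)
7. 918.367ms @ 3 + 306.122ms (1)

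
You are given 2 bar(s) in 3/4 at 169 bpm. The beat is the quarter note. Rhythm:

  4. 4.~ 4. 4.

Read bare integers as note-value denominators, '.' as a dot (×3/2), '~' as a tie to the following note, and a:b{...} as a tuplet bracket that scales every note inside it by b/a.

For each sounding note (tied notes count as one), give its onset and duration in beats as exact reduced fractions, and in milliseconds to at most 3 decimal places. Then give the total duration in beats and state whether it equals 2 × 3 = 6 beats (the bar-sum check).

1) 0.0ms=0b +532.544ms=3/2b
2) 532.544ms=3/2b +1065.089ms=3b
3) 1597.633ms=9/2b +532.544ms=3/2b
Σ=6b of 6 (169bpm 3/4) — PASS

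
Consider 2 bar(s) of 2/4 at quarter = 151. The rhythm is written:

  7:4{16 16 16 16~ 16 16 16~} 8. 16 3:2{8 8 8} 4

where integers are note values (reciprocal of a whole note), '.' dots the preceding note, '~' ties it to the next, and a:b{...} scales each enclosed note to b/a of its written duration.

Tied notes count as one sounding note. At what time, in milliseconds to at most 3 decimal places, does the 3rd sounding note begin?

1. 0.0ms @ 0 + 56.764ms (1/7)
2. 56.764ms @ 1/7 + 56.764ms (1/7)
3. 113.529ms @ 2/7 + 56.764ms (1/7)
4. 170.293ms @ 3/7 + 113.529ms (2/7)
5. 283.822ms @ 5/7 + 56.764ms (1/7)
6. 340.587ms @ 6/7 + 354.778ms (25/28)
7. 695.364ms @ 7/4 + 99.338ms (1/4)
8. 794.702ms @ 2 + 132.45ms (1/3)
9. 927.152ms @ 7/3 + 132.45ms (1/3)
10. 1059.603ms @ 8/3 + 132.45ms (1/3)
11. 1192.053ms @ 3 + 397.351ms (1)

note 3 onset = 2/7b = 113.529ms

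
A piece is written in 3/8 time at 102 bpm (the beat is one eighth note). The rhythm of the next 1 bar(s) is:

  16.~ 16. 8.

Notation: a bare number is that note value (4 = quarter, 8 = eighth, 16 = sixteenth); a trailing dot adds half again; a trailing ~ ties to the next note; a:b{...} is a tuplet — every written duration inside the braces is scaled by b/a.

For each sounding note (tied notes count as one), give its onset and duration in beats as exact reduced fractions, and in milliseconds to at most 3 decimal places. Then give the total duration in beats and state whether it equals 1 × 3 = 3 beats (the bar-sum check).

1) 0.0ms=0b +882.353ms=3/2b
2) 882.353ms=3/2b +882.353ms=3/2b
Σ=3b of 3 (102bpm 3/8) — PASS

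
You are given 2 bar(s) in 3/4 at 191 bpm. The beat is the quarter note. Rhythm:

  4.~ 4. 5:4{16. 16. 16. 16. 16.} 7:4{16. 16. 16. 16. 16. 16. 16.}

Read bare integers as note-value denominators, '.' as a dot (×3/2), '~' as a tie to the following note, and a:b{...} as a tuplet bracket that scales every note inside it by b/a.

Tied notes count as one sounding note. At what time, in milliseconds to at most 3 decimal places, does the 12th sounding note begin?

1. 0.0ms @ 0 + 942.408ms (3)
2. 942.408ms @ 3 + 94.241ms (3/10)
3. 1036.649ms @ 33/10 + 94.241ms (3/10)
4. 1130.89ms @ 18/5 + 94.241ms (3/10)
5. 1225.131ms @ 39/10 + 94.241ms (3/10)
6. 1319.372ms @ 21/5 + 94.241ms (3/10)
7. 1413.613ms @ 9/2 + 67.315ms (3/14)
8. 1480.927ms @ 33/7 + 67.315ms (3/14)
9. 1548.242ms @ 69/14 + 67.315ms (3/14)
10. 1615.557ms @ 36/7 + 67.315ms (3/14)
11. 1682.872ms @ 75/14 + 67.315ms (3/14)
12. 1750.187ms @ 39/7 + 67.315ms (3/14)
13. 1817.502ms @ 81/14 + 67.315ms (3/14)

note 12 onset = 39/7b = 1750.187ms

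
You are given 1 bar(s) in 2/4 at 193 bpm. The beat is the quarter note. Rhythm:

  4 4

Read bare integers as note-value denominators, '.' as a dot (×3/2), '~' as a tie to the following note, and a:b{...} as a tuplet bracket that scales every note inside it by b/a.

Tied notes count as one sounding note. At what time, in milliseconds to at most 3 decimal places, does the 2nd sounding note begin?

note 2 onset = 1b = 310.881ms

1. 0.0ms @ 0 + 310.881ms (1)
2. 310.881ms @ 1 + 310.881ms (1)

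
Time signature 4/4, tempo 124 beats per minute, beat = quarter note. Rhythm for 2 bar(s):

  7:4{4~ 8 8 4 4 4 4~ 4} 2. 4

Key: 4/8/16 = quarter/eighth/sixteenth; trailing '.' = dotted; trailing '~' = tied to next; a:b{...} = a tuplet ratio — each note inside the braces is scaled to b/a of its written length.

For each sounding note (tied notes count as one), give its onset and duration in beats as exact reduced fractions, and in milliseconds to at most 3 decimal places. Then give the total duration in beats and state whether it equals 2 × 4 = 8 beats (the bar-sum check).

1) 0.0ms=0b +414.747ms=6/7b
2) 414.747ms=6/7b +138.249ms=2/7b
3) 552.995ms=8/7b +276.498ms=4/7b
4) 829.493ms=12/7b +276.498ms=4/7b
5) 1105.991ms=16/7b +276.498ms=4/7b
6) 1382.488ms=20/7b +552.995ms=8/7b
7) 1935.484ms=4b +1451.613ms=3b
8) 3387.097ms=7b +483.871ms=1b
Σ=8b of 8 (124bpm 4/4) — PASS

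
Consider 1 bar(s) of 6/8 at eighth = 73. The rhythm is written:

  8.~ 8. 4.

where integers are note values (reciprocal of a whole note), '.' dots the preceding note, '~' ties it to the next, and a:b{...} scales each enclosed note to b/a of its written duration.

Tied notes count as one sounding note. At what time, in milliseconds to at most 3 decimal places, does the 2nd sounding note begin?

1. 0.0ms @ 0 + 2465.753ms (3)
2. 2465.753ms @ 3 + 2465.753ms (3)

note 2 onset = 3b = 2465.753ms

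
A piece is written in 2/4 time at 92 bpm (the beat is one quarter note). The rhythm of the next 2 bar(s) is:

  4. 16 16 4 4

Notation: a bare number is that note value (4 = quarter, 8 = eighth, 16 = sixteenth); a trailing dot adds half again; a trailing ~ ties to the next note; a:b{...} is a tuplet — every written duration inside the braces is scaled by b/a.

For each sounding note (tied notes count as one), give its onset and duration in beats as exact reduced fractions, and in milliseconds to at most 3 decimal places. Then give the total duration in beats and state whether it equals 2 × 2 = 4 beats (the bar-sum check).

1) 0.0ms=0b +978.261ms=3/2b
2) 978.261ms=3/2b +163.043ms=1/4b
3) 1141.304ms=7/4b +163.043ms=1/4b
4) 1304.348ms=2b +652.174ms=1b
5) 1956.522ms=3b +652.174ms=1b
Σ=4b of 4 (92bpm 2/4) — PASS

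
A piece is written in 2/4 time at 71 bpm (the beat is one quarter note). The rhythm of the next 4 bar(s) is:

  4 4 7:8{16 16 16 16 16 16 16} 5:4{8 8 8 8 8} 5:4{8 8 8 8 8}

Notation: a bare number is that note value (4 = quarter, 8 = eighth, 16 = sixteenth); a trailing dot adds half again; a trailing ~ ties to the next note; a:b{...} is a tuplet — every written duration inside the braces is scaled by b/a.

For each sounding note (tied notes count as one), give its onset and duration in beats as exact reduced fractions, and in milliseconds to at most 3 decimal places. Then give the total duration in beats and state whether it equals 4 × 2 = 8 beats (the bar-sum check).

1) 0.0ms=0b +845.07ms=1b
2) 845.07ms=1b +845.07ms=1b
3) 1690.141ms=2b +241.449ms=2/7b
4) 1931.59ms=16/7b +241.449ms=2/7b
5) 2173.038ms=18/7b +241.449ms=2/7b
6) 2414.487ms=20/7b +241.449ms=2/7b
7) 2655.936ms=22/7b +241.449ms=2/7b
8) 2897.384ms=24/7b +241.449ms=2/7b
9) 3138.833ms=26/7b +241.449ms=2/7b
10) 3380.282ms=4b +338.028ms=2/5b
11) 3718.31ms=22/5b +338.028ms=2/5b
12) 4056.338ms=24/5b +338.028ms=2/5b
13) 4394.366ms=26/5b +338.028ms=2/5b
14) 4732.394ms=28/5b +338.028ms=2/5b
15) 5070.423ms=6b +338.028ms=2/5b
16) 5408.451ms=32/5b +338.028ms=2/5b
17) 5746.479ms=34/5b +338.028ms=2/5b
18) 6084.507ms=36/5b +338.028ms=2/5b
19) 6422.535ms=38/5b +338.028ms=2/5b
Σ=8b of 8 (71bpm 2/4) — PASS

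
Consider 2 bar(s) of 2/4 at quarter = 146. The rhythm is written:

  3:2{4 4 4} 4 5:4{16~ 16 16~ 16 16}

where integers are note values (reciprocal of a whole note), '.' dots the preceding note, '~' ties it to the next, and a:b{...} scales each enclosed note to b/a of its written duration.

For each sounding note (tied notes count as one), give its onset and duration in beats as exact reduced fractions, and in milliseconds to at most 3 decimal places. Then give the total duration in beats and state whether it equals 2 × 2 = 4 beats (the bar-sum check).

1) 0.0ms=0b +273.973ms=2/3b
2) 273.973ms=2/3b +273.973ms=2/3b
3) 547.945ms=4/3b +273.973ms=2/3b
4) 821.918ms=2b +410.959ms=1b
5) 1232.877ms=3b +164.384ms=2/5b
6) 1397.26ms=17/5b +164.384ms=2/5b
7) 1561.644ms=19/5b +82.192ms=1/5b
Σ=4b of 4 (146bpm 2/4) — PASS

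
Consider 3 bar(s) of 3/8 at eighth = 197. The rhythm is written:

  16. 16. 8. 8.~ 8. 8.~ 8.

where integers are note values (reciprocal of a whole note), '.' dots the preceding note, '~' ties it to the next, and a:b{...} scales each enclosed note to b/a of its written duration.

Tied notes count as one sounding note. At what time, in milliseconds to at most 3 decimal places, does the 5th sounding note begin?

1. 0.0ms @ 0 + 228.426ms (3/4)
2. 228.426ms @ 3/4 + 228.426ms (3/4)
3. 456.853ms @ 3/2 + 456.853ms (3/2)
4. 913.706ms @ 3 + 913.706ms (3)
5. 1827.411ms @ 6 + 913.706ms (3)

note 5 onset = 6b = 1827.411ms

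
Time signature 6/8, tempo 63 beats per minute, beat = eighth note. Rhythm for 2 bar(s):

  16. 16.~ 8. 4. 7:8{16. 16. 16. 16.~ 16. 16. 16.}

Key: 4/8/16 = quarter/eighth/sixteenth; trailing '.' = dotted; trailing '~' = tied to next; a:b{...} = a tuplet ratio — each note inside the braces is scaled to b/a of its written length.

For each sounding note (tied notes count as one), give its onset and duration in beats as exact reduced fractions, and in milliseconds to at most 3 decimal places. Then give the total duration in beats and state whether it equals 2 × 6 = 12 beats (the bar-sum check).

1) 0.0ms=0b +714.286ms=3/4b
2) 714.286ms=3/4b +2142.857ms=9/4b
3) 2857.143ms=3b +2857.143ms=3b
4) 5714.286ms=6b +816.327ms=6/7b
5) 6530.612ms=48/7b +816.327ms=6/7b
6) 7346.939ms=54/7b +816.327ms=6/7b
7) 8163.265ms=60/7b +1632.653ms=12/7b
8) 9795.918ms=72/7b +816.327ms=6/7b
9) 10612.245ms=78/7b +816.327ms=6/7b
Σ=12b of 12 (63bpm 6/8) — PASS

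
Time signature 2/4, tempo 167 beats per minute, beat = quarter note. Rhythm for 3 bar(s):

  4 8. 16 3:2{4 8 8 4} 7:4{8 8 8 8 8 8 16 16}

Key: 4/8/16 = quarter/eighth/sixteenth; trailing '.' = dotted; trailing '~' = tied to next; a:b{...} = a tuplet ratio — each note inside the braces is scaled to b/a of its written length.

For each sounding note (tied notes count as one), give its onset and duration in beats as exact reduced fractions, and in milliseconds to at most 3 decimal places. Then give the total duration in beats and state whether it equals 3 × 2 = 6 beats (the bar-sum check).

1) 0.0ms=0b +359.281ms=1b
2) 359.281ms=1b +269.461ms=3/4b
3) 628.743ms=7/4b +89.82ms=1/4b
4) 718.563ms=2b +239.521ms=2/3b
5) 958.084ms=8/3b +119.76ms=1/3b
6) 1077.844ms=3b +119.76ms=1/3b
7) 1197.605ms=10/3b +239.521ms=2/3b
8) 1437.126ms=4b +102.652ms=2/7b
9) 1539.778ms=30/7b +102.652ms=2/7b
10) 1642.429ms=32/7b +102.652ms=2/7b
11) 1745.081ms=34/7b +102.652ms=2/7b
12) 1847.733ms=36/7b +102.652ms=2/7b
13) 1950.385ms=38/7b +102.652ms=2/7b
14) 2053.037ms=40/7b +51.326ms=1/7b
15) 2104.363ms=41/7b +51.326ms=1/7b
Σ=6b of 6 (167bpm 2/4) — PASS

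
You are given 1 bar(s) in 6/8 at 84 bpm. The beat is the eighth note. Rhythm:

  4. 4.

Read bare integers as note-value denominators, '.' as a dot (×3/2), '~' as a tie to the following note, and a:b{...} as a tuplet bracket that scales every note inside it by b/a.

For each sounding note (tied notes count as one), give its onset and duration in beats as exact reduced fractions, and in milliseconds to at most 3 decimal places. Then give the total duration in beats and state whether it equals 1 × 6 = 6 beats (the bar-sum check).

1) 0.0ms=0b +2142.857ms=3b
2) 2142.857ms=3b +2142.857ms=3b
Σ=6b of 6 (84bpm 6/8) — PASS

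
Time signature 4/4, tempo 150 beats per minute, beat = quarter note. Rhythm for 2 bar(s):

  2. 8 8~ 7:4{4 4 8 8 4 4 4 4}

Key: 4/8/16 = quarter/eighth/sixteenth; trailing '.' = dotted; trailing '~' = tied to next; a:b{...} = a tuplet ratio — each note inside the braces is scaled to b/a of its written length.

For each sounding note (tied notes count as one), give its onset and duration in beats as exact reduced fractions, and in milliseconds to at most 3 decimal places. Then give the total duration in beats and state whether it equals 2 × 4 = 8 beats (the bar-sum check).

1) 0.0ms=0b +1200.0ms=3b
2) 1200.0ms=3b +200.0ms=1/2b
3) 1400.0ms=7/2b +428.571ms=15/14b
4) 1828.571ms=32/7b +228.571ms=4/7b
5) 2057.143ms=36/7b +114.286ms=2/7b
6) 2171.429ms=38/7b +114.286ms=2/7b
7) 2285.714ms=40/7b +228.571ms=4/7b
8) 2514.286ms=44/7b +228.571ms=4/7b
9) 2742.857ms=48/7b +228.571ms=4/7b
10) 2971.429ms=52/7b +228.571ms=4/7b
Σ=8b of 8 (150bpm 4/4) — PASS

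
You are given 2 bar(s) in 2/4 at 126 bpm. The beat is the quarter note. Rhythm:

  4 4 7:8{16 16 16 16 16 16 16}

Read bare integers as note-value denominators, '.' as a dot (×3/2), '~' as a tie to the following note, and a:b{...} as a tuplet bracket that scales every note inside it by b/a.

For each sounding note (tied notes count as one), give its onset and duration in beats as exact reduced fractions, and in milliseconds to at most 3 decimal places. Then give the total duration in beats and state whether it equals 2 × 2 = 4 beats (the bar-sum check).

1) 0.0ms=0b +476.19ms=1b
2) 476.19ms=1b +476.19ms=1b
3) 952.381ms=2b +136.054ms=2/7b
4) 1088.435ms=16/7b +136.054ms=2/7b
5) 1224.49ms=18/7b +136.054ms=2/7b
6) 1360.544ms=20/7b +136.054ms=2/7b
7) 1496.599ms=22/7b +136.054ms=2/7b
8) 1632.653ms=24/7b +136.054ms=2/7b
9) 1768.707ms=26/7b +136.054ms=2/7b
Σ=4b of 4 (126bpm 2/4) — PASS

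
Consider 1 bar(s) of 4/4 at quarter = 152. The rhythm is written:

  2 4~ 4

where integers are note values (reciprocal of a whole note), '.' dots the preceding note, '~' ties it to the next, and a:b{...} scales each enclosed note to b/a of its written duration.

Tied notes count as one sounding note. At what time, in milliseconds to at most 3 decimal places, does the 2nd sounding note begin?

note 2 onset = 2b = 789.474ms

1. 0.0ms @ 0 + 789.474ms (2)
2. 789.474ms @ 2 + 789.474ms (2)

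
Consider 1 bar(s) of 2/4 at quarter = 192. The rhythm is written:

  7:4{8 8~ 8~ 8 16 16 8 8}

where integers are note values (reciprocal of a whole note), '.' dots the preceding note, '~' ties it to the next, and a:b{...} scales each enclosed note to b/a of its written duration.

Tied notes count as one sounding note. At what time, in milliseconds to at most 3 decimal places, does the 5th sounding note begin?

1. 0.0ms @ 0 + 89.286ms (2/7)
2. 89.286ms @ 2/7 + 267.857ms (6/7)
3. 357.143ms @ 8/7 + 44.643ms (1/7)
4. 401.786ms @ 9/7 + 44.643ms (1/7)
5. 446.429ms @ 10/7 + 89.286ms (2/7)
6. 535.714ms @ 12/7 + 89.286ms (2/7)

note 5 onset = 10/7b = 446.429ms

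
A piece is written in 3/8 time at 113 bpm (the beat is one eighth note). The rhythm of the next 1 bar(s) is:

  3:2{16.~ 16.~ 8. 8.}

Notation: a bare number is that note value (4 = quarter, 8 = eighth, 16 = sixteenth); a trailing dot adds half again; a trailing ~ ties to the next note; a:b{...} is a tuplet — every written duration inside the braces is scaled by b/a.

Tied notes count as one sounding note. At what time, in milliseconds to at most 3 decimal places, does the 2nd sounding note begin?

1. 0.0ms @ 0 + 1061.947ms (2)
2. 1061.947ms @ 2 + 530.973ms (1)

note 2 onset = 2b = 1061.947ms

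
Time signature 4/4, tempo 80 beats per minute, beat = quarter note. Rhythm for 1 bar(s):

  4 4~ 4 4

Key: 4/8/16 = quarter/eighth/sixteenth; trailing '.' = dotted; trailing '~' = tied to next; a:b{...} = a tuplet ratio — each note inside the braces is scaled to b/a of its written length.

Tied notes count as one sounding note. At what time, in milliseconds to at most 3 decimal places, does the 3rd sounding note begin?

1. 0.0ms @ 0 + 750.0ms (1)
2. 750.0ms @ 1 + 1500.0ms (2)
3. 2250.0ms @ 3 + 750.0ms (1)

note 3 onset = 3b = 2250.0ms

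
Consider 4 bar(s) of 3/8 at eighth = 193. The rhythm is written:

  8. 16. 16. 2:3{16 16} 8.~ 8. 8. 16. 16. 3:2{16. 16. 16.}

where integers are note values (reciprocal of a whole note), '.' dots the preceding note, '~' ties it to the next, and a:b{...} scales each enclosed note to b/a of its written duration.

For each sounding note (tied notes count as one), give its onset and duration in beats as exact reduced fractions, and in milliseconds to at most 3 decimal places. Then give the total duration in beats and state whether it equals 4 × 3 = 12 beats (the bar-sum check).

1) 0.0ms=0b +466.321ms=3/2b
2) 466.321ms=3/2b +233.161ms=3/4b
3) 699.482ms=9/4b +233.161ms=3/4b
4) 932.642ms=3b +233.161ms=3/4b
5) 1165.803ms=15/4b +233.161ms=3/4b
6) 1398.964ms=9/2b +932.642ms=3b
7) 2331.606ms=15/2b +466.321ms=3/2b
8) 2797.927ms=9b +233.161ms=3/4b
9) 3031.088ms=39/4b +233.161ms=3/4b
10) 3264.249ms=21/2b +155.44ms=1/2b
11) 3419.689ms=11b +155.44ms=1/2b
12) 3575.13ms=23/2b +155.44ms=1/2b
Σ=12b of 12 (193bpm 3/8) — PASS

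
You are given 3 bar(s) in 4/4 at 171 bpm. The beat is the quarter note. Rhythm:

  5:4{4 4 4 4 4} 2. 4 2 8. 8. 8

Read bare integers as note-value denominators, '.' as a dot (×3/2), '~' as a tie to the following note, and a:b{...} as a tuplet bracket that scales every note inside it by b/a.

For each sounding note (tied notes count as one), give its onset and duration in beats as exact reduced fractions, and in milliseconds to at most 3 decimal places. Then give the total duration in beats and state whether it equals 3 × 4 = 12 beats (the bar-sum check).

1) 0.0ms=0b +280.702ms=4/5b
2) 280.702ms=4/5b +280.702ms=4/5b
3) 561.404ms=8/5b +280.702ms=4/5b
4) 842.105ms=12/5b +280.702ms=4/5b
5) 1122.807ms=16/5b +280.702ms=4/5b
6) 1403.509ms=4b +1052.632ms=3b
7) 2456.14ms=7b +350.877ms=1b
8) 2807.018ms=8b +701.754ms=2b
9) 3508.772ms=10b +263.158ms=3/4b
10) 3771.93ms=43/4b +263.158ms=3/4b
11) 4035.088ms=23/2b +175.439ms=1/2b
Σ=12b of 12 (171bpm 4/4) — PASS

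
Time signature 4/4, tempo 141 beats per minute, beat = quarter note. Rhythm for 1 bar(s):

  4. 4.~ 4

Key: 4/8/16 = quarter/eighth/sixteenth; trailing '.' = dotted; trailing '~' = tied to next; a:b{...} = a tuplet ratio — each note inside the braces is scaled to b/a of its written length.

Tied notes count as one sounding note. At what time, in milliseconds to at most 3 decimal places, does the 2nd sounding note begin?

note 2 onset = 3/2b = 638.298ms

1. 0.0ms @ 0 + 638.298ms (3/2)
2. 638.298ms @ 3/2 + 1063.83ms (5/2)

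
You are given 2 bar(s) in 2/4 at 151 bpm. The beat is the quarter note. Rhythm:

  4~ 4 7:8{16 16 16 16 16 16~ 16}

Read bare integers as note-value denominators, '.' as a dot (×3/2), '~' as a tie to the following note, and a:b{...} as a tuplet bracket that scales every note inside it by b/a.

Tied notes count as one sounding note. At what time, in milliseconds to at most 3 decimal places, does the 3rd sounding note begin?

note 3 onset = 16/7b = 908.231ms

1. 0.0ms @ 0 + 794.702ms (2)
2. 794.702ms @ 2 + 113.529ms (2/7)
3. 908.231ms @ 16/7 + 113.529ms (2/7)
4. 1021.76ms @ 18/7 + 113.529ms (2/7)
5. 1135.289ms @ 20/7 + 113.529ms (2/7)
6. 1248.817ms @ 22/7 + 113.529ms (2/7)
7. 1362.346ms @ 24/7 + 227.058ms (4/7)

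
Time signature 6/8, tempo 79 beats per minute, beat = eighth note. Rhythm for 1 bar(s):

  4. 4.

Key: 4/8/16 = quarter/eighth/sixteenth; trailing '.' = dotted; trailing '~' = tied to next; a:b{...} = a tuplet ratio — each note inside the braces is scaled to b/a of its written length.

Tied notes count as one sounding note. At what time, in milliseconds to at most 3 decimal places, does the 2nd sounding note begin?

1. 0.0ms @ 0 + 2278.481ms (3)
2. 2278.481ms @ 3 + 2278.481ms (3)

note 2 onset = 3b = 2278.481ms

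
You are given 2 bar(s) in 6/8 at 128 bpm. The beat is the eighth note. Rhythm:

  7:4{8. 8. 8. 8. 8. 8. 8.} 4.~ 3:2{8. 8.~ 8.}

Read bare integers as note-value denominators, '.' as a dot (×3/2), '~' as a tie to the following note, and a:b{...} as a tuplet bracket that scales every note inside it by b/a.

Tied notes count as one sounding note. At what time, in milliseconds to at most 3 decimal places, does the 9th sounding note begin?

1. 0.0ms @ 0 + 401.786ms (6/7)
2. 401.786ms @ 6/7 + 401.786ms (6/7)
3. 803.571ms @ 12/7 + 401.786ms (6/7)
4. 1205.357ms @ 18/7 + 401.786ms (6/7)
5. 1607.143ms @ 24/7 + 401.786ms (6/7)
6. 2008.929ms @ 30/7 + 401.786ms (6/7)
7. 2410.714ms @ 36/7 + 401.786ms (6/7)
8. 2812.5ms @ 6 + 1875.0ms (4)
9. 4687.5ms @ 10 + 937.5ms (2)

note 9 onset = 10b = 4687.5ms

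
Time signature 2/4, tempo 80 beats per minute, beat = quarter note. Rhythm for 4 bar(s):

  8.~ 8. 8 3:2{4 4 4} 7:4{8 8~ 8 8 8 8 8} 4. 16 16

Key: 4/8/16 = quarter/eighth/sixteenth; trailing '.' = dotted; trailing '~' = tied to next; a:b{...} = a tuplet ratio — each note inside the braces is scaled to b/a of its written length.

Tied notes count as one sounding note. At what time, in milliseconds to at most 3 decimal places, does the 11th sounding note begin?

1. 0.0ms @ 0 + 1125.0ms (3/2)
2. 1125.0ms @ 3/2 + 375.0ms (1/2)
3. 1500.0ms @ 2 + 500.0ms (2/3)
4. 2000.0ms @ 8/3 + 500.0ms (2/3)
5. 2500.0ms @ 10/3 + 500.0ms (2/3)
6. 3000.0ms @ 4 + 214.286ms (2/7)
7. 3214.286ms @ 30/7 + 428.571ms (4/7)
8. 3642.857ms @ 34/7 + 214.286ms (2/7)
9. 3857.143ms @ 36/7 + 214.286ms (2/7)
10. 4071.429ms @ 38/7 + 214.286ms (2/7)
11. 4285.714ms @ 40/7 + 214.286ms (2/7)
12. 4500.0ms @ 6 + 1125.0ms (3/2)
13. 5625.0ms @ 15/2 + 187.5ms (1/4)
14. 5812.5ms @ 31/4 + 187.5ms (1/4)

note 11 onset = 40/7b = 4285.714ms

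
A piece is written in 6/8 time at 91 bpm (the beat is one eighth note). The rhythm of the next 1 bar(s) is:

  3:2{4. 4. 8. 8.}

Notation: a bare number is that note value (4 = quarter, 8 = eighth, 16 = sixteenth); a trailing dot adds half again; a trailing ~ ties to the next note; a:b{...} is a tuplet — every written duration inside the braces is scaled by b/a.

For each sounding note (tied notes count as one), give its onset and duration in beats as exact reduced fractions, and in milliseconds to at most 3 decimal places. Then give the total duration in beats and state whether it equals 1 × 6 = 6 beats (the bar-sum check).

1) 0.0ms=0b +1318.681ms=2b
2) 1318.681ms=2b +1318.681ms=2b
3) 2637.363ms=4b +659.341ms=1b
4) 3296.703ms=5b +659.341ms=1b
Σ=6b of 6 (91bpm 6/8) — PASS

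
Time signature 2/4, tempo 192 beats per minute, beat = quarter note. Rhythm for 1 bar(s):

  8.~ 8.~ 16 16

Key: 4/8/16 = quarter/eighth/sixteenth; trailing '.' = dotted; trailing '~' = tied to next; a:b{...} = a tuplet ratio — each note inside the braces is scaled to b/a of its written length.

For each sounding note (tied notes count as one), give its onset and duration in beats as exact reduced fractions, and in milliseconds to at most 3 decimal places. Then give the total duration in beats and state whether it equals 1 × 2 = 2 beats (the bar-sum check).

1) 0.0ms=0b +546.875ms=7/4b
2) 546.875ms=7/4b +78.125ms=1/4b
Σ=2b of 2 (192bpm 2/4) — PASS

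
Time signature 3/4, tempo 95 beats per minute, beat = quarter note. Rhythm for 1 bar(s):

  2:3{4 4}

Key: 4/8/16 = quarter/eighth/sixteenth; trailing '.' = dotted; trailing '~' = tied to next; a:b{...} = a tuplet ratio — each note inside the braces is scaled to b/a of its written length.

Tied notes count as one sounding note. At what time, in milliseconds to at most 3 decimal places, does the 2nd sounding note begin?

1. 0.0ms @ 0 + 947.368ms (3/2)
2. 947.368ms @ 3/2 + 947.368ms (3/2)

note 2 onset = 3/2b = 947.368ms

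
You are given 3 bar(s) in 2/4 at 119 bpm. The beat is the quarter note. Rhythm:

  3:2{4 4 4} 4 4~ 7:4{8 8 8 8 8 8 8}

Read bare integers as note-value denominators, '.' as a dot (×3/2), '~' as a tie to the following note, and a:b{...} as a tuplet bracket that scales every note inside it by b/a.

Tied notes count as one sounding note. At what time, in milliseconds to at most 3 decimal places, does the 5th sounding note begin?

1. 0.0ms @ 0 + 336.134ms (2/3)
2. 336.134ms @ 2/3 + 336.134ms (2/3)
3. 672.269ms @ 4/3 + 336.134ms (2/3)
4. 1008.403ms @ 2 + 504.202ms (1)
5. 1512.605ms @ 3 + 648.259ms (9/7)
6. 2160.864ms @ 30/7 + 144.058ms (2/7)
7. 2304.922ms @ 32/7 + 144.058ms (2/7)
8. 2448.98ms @ 34/7 + 144.058ms (2/7)
9. 2593.037ms @ 36/7 + 144.058ms (2/7)
10. 2737.095ms @ 38/7 + 144.058ms (2/7)
11. 2881.152ms @ 40/7 + 144.058ms (2/7)

note 5 onset = 3b = 1512.605ms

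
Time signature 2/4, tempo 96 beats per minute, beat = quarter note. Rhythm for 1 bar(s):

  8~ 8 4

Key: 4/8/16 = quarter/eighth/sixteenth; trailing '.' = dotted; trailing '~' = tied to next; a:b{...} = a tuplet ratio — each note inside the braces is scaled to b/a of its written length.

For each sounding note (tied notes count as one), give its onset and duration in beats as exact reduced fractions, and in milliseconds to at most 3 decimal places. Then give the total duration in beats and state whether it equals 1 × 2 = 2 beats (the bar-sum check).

1) 0.0ms=0b +625.0ms=1b
2) 625.0ms=1b +625.0ms=1b
Σ=2b of 2 (96bpm 2/4) — PASS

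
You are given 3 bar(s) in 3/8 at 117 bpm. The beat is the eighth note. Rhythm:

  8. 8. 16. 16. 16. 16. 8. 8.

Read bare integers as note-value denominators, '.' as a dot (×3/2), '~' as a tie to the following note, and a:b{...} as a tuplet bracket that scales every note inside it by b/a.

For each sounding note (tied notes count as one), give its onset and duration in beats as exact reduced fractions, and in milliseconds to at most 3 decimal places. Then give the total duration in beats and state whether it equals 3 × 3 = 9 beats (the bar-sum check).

1) 0.0ms=0b +769.231ms=3/2b
2) 769.231ms=3/2b +769.231ms=3/2b
3) 1538.462ms=3b +384.615ms=3/4b
4) 1923.077ms=15/4b +384.615ms=3/4b
5) 2307.692ms=9/2b +384.615ms=3/4b
6) 2692.308ms=21/4b +384.615ms=3/4b
7) 3076.923ms=6b +769.231ms=3/2b
8) 3846.154ms=15/2b +769.231ms=3/2b
Σ=9b of 9 (117bpm 3/8) — PASS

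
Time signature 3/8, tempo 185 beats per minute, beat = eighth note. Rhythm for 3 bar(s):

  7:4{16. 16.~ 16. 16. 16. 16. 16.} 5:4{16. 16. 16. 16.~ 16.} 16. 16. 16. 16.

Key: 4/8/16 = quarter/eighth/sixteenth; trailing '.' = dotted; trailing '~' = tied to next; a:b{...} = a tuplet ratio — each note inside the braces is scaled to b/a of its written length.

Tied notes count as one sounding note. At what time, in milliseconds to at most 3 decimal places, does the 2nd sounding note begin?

1. 0.0ms @ 0 + 138.996ms (3/7)
2. 138.996ms @ 3/7 + 277.992ms (6/7)
3. 416.988ms @ 9/7 + 138.996ms (3/7)
4. 555.985ms @ 12/7 + 138.996ms (3/7)
5. 694.981ms @ 15/7 + 138.996ms (3/7)
6. 833.977ms @ 18/7 + 138.996ms (3/7)
7. 972.973ms @ 3 + 194.595ms (3/5)
8. 1167.568ms @ 18/5 + 194.595ms (3/5)
9. 1362.162ms @ 21/5 + 194.595ms (3/5)
10. 1556.757ms @ 24/5 + 389.189ms (6/5)
11. 1945.946ms @ 6 + 243.243ms (3/4)
12. 2189.189ms @ 27/4 + 243.243ms (3/4)
13. 2432.432ms @ 15/2 + 243.243ms (3/4)
14. 2675.676ms @ 33/4 + 243.243ms (3/4)

note 2 onset = 3/7b = 138.996ms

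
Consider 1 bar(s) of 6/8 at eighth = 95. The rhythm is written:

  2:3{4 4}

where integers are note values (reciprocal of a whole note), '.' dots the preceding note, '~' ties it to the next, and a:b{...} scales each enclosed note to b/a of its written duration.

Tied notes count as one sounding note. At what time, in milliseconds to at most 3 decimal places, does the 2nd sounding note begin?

1. 0.0ms @ 0 + 1894.737ms (3)
2. 1894.737ms @ 3 + 1894.737ms (3)

note 2 onset = 3b = 1894.737ms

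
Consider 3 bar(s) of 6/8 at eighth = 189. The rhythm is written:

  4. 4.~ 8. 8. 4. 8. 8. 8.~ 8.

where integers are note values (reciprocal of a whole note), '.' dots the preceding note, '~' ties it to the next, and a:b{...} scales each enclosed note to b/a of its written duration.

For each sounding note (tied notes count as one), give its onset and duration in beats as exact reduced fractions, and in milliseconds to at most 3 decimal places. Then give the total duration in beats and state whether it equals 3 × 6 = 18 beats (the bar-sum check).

1) 0.0ms=0b +952.381ms=3b
2) 952.381ms=3b +1428.571ms=9/2b
3) 2380.952ms=15/2b +476.19ms=3/2b
4) 2857.143ms=9b +952.381ms=3b
5) 3809.524ms=12b +476.19ms=3/2b
6) 4285.714ms=27/2b +476.19ms=3/2b
7) 4761.905ms=15b +952.381ms=3b
Σ=18b of 18 (189bpm 6/8) — PASS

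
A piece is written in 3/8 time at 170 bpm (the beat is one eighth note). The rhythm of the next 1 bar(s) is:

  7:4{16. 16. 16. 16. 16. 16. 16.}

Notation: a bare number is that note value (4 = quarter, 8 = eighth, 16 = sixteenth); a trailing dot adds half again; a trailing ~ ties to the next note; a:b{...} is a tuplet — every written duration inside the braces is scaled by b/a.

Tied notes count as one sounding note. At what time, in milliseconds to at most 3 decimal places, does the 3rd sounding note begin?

note 3 onset = 6/7b = 302.521ms

1. 0.0ms @ 0 + 151.261ms (3/7)
2. 151.261ms @ 3/7 + 151.261ms (3/7)
3. 302.521ms @ 6/7 + 151.261ms (3/7)
4. 453.782ms @ 9/7 + 151.261ms (3/7)
5. 605.042ms @ 12/7 + 151.261ms (3/7)
6. 756.303ms @ 15/7 + 151.261ms (3/7)
7. 907.563ms @ 18/7 + 151.261ms (3/7)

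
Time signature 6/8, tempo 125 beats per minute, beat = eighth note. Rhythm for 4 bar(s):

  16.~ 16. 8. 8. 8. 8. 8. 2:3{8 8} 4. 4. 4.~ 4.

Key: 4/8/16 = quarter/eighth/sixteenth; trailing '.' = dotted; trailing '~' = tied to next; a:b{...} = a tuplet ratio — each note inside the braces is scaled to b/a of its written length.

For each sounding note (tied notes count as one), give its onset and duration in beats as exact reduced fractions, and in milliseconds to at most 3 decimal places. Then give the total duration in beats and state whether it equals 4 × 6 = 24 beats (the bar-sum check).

1) 0.0ms=0b +720.0ms=3/2b
2) 720.0ms=3/2b +720.0ms=3/2b
3) 1440.0ms=3b +720.0ms=3/2b
4) 2160.0ms=9/2b +720.0ms=3/2b
5) 2880.0ms=6b +720.0ms=3/2b
6) 3600.0ms=15/2b +720.0ms=3/2b
7) 4320.0ms=9b +720.0ms=3/2b
8) 5040.0ms=21/2b +720.0ms=3/2b
9) 5760.0ms=12b +1440.0ms=3b
10) 7200.0ms=15b +1440.0ms=3b
11) 8640.0ms=18b +2880.0ms=6b
Σ=24b of 24 (125bpm 6/8) — PASS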